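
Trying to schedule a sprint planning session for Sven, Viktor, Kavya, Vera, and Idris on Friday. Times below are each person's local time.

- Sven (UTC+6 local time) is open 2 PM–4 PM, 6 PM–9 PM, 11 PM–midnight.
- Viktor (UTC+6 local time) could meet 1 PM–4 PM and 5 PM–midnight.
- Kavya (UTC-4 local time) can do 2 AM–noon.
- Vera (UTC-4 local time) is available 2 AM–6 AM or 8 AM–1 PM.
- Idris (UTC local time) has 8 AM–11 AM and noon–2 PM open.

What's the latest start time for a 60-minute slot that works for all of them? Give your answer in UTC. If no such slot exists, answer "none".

Sven in UTC: 08:00-10:00, 12:00-15:00, 17:00-18:00 (subtract 6h to convert from UTC+6).
Viktor in UTC: 07:00-10:00, 11:00-18:00 (subtract 6h to convert from UTC+6).
Kavya in UTC: 06:00-16:00 (add 4h to convert from UTC-4).
Vera in UTC: 06:00-10:00, 12:00-17:00 (add 4h to convert from UTC-4).
Idris in UTC: 08:00-11:00, 12:00-14:00.
Sven ∩ Viktor: 08:00-10:00, 12:00-15:00, 17:00-18:00.
Sven ∩ Viktor ∩ Kavya: 08:00-10:00, 12:00-15:00.
Sven ∩ Viktor ∩ Kavya ∩ Vera: 08:00-10:00, 12:00-15:00.
Sven ∩ Viktor ∩ Kavya ∩ Vera ∩ Idris: 08:00-10:00, 12:00-14:00.
Those are the intersection windows.
The last common window of at least 60 minutes is 12:00-14:00; a 60-minute meeting can start as late as 13:00 and still end by 14:00.

13:00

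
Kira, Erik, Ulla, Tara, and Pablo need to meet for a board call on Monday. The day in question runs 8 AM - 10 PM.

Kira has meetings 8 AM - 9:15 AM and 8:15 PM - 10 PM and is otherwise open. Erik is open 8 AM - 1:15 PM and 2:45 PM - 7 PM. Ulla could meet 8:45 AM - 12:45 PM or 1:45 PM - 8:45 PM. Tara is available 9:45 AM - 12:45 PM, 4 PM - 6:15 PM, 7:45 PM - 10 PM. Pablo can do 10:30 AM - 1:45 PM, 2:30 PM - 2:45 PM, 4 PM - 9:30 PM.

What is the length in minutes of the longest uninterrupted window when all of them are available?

135

Kira free: 09:15-20:15 (invert busy blocks within the working day).
Erik free: 08:00-13:15, 14:45-19:00.
Ulla free: 08:45-12:45, 13:45-20:45.
Tara free: 09:45-12:45, 16:00-18:15, 19:45-22:00.
Pablo free: 10:30-13:45, 14:30-14:45, 16:00-21:30.
Kira ∩ Erik: 09:15-13:15, 14:45-19:00.
Kira ∩ Erik ∩ Ulla: 09:15-12:45, 14:45-19:00.
Kira ∩ Erik ∩ Ulla ∩ Tara: 09:45-12:45, 16:00-18:15.
Kira ∩ Erik ∩ Ulla ∩ Tara ∩ Pablo: 10:30-12:45, 16:00-18:15.
The longest is 10:30-12:45 at 135 minutes.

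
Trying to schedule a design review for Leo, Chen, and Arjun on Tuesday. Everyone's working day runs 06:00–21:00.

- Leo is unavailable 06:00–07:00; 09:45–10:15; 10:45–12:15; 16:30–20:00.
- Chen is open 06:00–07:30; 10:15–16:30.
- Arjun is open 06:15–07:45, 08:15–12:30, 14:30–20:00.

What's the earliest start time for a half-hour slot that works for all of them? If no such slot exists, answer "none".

Leo free: 07:00-09:45, 10:15-10:45, 12:15-16:30, 20:00-21:00 (invert busy blocks within the working day).
Chen free: 06:00-07:30, 10:15-16:30.
Arjun free: 06:15-07:45, 08:15-12:30, 14:30-20:00.
Leo ∩ Chen: 07:00-07:30, 10:15-10:45, 12:15-16:30.
Leo ∩ Chen ∩ Arjun: 07:00-07:30, 10:15-10:45, 12:15-12:30, 14:30-16:30.
The first common window of at least 30 minutes is 07:00-07:30, so the earliest start is 07:00.

07:00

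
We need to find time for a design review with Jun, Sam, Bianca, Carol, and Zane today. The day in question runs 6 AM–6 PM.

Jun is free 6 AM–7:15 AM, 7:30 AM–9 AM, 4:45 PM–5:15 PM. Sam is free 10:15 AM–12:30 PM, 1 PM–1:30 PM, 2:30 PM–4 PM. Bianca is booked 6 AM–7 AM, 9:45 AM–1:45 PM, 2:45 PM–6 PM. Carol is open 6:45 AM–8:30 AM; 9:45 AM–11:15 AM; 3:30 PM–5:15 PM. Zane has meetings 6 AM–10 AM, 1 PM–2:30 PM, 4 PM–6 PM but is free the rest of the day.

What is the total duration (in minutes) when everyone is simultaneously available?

0

Jun free: 06:00-07:15, 07:30-09:00, 16:45-17:15.
Sam free: 10:15-12:30, 13:00-13:30, 14:30-16:00.
Bianca free: 07:00-09:45, 13:45-14:45 (invert busy blocks within the working day).
Carol free: 06:45-08:30, 09:45-11:15, 15:30-17:15.
Zane free: 10:00-13:00, 14:30-16:00 (invert busy blocks within the working day).
Jun ∩ Sam: ∅.
Jun ∩ Sam ∩ Bianca: ∅.
Jun ∩ Sam ∩ Bianca ∩ Carol: ∅.
Jun ∩ Sam ∩ Bianca ∩ Carol ∩ Zane: ∅.
There is no time when everyone is free.
There is no common window, so the total is 0 minutes.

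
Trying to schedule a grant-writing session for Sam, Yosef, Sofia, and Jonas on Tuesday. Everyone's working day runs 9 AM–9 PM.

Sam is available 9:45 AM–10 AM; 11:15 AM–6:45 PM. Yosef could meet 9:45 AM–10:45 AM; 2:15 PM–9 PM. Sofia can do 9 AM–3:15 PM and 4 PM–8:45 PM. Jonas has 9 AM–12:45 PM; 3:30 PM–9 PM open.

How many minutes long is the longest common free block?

Sam ∩ Yosef: 09:45-10:00, 14:15-18:45.
Sam ∩ Yosef ∩ Sofia: 09:45-10:00, 14:15-15:15, 16:00-18:45.
Sam ∩ Yosef ∩ Sofia ∩ Jonas: 09:45-10:00, 16:00-18:45.
The longest is 16:00-18:45 at 165 minutes.

165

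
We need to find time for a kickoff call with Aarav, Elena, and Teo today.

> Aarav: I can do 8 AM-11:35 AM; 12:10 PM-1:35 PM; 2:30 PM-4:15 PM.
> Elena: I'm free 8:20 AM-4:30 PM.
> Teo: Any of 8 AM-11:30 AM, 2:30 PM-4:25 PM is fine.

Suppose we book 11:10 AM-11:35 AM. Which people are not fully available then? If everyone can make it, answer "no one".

Aarav: free for 11:10-11:35. Elena: free for 11:10-11:35. Teo: not fully free for 11:10-11:35.

Teo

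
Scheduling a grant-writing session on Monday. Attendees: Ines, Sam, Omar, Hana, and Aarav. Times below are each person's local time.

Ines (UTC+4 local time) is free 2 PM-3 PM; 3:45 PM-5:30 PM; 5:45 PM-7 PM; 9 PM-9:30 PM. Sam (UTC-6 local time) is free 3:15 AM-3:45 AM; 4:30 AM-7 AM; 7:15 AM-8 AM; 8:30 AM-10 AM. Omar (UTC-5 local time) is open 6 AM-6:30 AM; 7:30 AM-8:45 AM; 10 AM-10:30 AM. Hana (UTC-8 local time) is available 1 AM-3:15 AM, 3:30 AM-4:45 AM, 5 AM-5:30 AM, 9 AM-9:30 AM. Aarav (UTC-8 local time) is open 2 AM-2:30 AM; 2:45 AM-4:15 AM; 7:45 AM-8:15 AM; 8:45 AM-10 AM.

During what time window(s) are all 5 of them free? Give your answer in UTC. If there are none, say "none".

none

Ines in UTC: 10:00-11:00, 11:45-13:30, 13:45-15:00, 17:00-17:30 (subtract 4h to convert from UTC+4).
Sam in UTC: 09:15-09:45, 10:30-13:00, 13:15-14:00, 14:30-16:00 (add 6h to convert from UTC-6).
Omar in UTC: 11:00-11:30, 12:30-13:45, 15:00-15:30 (add 5h to convert from UTC-5).
Hana in UTC: 09:00-11:15, 11:30-12:45, 13:00-13:30, 17:00-17:30 (add 8h to convert from UTC-8).
Aarav in UTC: 10:00-10:30, 10:45-12:15, 15:45-16:15, 16:45-18:00 (add 8h to convert from UTC-8).
Ines ∩ Sam: 10:30-11:00, 11:45-13:00, 13:15-13:30, 13:45-14:00, 14:30-15:00.
Ines ∩ Sam ∩ Omar: 12:30-13:00, 13:15-13:30.
Ines ∩ Sam ∩ Omar ∩ Hana: 12:30-12:45, 13:15-13:30.
Ines ∩ Sam ∩ Omar ∩ Hana ∩ Aarav: ∅.
There is no time when everyone is free.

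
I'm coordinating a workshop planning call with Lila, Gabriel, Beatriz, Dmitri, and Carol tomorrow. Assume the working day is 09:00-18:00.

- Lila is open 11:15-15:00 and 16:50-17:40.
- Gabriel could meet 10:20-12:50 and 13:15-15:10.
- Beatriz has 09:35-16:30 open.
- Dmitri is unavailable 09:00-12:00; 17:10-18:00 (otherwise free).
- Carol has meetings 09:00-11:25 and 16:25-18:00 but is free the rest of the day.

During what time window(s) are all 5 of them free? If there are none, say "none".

12:00-12:50, 13:15-15:00

Lila free: 11:15-15:00, 16:50-17:40.
Gabriel free: 10:20-12:50, 13:15-15:10.
Beatriz free: 09:35-16:30.
Dmitri free: 12:00-17:10 (invert busy blocks within the working day).
Carol free: 11:25-16:25 (invert busy blocks within the working day).
Lila ∩ Gabriel: 11:15-12:50, 13:15-15:00.
Lila ∩ Gabriel ∩ Beatriz: 11:15-12:50, 13:15-15:00.
Lila ∩ Gabriel ∩ Beatriz ∩ Dmitri: 12:00-12:50, 13:15-15:00.
Lila ∩ Gabriel ∩ Beatriz ∩ Dmitri ∩ Carol: 12:00-12:50, 13:15-15:00.
So the common availability across everyone is 12:00-12:50, 13:15-15:00.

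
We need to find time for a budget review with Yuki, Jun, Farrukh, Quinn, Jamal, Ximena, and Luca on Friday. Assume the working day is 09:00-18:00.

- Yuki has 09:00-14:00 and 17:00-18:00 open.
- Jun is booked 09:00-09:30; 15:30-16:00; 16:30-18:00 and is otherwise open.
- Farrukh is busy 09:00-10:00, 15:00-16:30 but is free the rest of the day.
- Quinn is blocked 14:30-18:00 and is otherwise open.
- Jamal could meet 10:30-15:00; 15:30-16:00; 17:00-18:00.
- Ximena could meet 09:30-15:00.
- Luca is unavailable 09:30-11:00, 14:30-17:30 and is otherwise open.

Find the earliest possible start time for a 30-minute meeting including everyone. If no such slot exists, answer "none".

Yuki free: 09:00-14:00, 17:00-18:00.
Jun free: 09:30-15:30, 16:00-16:30 (invert busy blocks within the working day).
Farrukh free: 10:00-15:00, 16:30-18:00 (invert busy blocks within the working day).
Quinn free: 09:00-14:30 (invert busy blocks within the working day).
Jamal free: 10:30-15:00, 15:30-16:00, 17:00-18:00.
Ximena free: 09:30-15:00.
Luca free: 09:00-09:30, 11:00-14:30, 17:30-18:00 (invert busy blocks within the working day).
Yuki ∩ Jun: 09:30-14:00.
Yuki ∩ Jun ∩ Farrukh: 10:00-14:00.
Yuki ∩ Jun ∩ Farrukh ∩ Quinn: 10:00-14:00.
Yuki ∩ Jun ∩ Farrukh ∩ Quinn ∩ Jamal: 10:30-14:00.
Yuki ∩ Jun ∩ Farrukh ∩ Quinn ∩ Jamal ∩ Ximena: 10:30-14:00.
Yuki ∩ Jun ∩ Farrukh ∩ Quinn ∩ Jamal ∩ Ximena ∩ Luca: 11:00-14:00.
The first common window of at least 30 minutes is 11:00-14:00, so the earliest start is 11:00.

11:00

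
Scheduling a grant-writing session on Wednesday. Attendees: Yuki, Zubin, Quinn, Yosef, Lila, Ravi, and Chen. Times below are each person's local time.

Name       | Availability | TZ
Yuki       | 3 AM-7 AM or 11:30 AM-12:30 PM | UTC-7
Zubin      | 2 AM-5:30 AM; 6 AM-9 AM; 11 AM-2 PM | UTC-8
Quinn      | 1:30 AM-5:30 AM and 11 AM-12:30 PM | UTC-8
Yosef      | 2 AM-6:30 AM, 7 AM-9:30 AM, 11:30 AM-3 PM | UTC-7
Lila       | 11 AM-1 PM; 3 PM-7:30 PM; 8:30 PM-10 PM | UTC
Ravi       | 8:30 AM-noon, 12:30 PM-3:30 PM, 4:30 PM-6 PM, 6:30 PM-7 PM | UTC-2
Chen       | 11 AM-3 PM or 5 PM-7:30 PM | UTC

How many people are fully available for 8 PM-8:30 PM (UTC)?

3

Yuki in UTC: 10:00-14:00, 18:30-19:30 (add 7h to convert from UTC-7).
Zubin in UTC: 10:00-13:30, 14:00-17:00, 19:00-22:00 (add 8h to convert from UTC-8).
Quinn in UTC: 09:30-13:30, 19:00-20:30 (add 8h to convert from UTC-8).
Yosef in UTC: 09:00-13:30, 14:00-16:30, 18:30-22:00 (add 7h to convert from UTC-7).
Lila in UTC: 11:00-13:00, 15:00-19:30, 20:30-22:00.
Ravi in UTC: 10:30-14:00, 14:30-17:30, 18:30-20:00, 20:30-21:00 (add 2h to convert from UTC-2).
Chen in UTC: 11:00-15:00, 17:00-19:30.
Zubin, Quinn, and Yosef can make the full 20:00-20:30 slot — that's 3.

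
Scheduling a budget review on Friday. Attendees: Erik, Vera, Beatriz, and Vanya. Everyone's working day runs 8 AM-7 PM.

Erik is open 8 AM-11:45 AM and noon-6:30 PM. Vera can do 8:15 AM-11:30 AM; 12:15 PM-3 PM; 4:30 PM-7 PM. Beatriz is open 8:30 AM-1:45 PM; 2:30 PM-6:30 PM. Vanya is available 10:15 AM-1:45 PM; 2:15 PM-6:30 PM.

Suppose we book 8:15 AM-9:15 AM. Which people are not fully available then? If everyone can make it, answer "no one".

Beatriz, Vanya

Erik: free for 08:15-09:15. Vera: free for 08:15-09:15. Beatriz: not fully free for 08:15-09:15. Vanya: not fully free for 08:15-09:15.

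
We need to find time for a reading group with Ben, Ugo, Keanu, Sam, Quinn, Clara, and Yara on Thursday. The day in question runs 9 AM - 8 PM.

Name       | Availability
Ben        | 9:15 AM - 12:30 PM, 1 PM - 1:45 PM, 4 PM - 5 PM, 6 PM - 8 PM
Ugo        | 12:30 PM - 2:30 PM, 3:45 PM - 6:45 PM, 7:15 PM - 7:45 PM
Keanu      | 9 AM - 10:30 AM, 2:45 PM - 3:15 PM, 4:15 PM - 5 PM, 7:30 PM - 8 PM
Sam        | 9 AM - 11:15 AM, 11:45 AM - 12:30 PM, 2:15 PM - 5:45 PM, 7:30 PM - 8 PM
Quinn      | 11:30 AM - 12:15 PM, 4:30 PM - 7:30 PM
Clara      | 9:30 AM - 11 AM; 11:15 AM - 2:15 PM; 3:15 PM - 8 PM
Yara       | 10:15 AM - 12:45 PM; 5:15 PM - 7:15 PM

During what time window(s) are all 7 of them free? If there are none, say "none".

none

Ben ∩ Ugo: 13:00-13:45, 16:00-17:00, 18:00-18:45, 19:15-19:45.
Ben ∩ Ugo ∩ Keanu: 16:15-17:00, 19:30-19:45.
Ben ∩ Ugo ∩ Keanu ∩ Sam: 16:15-17:00, 19:30-19:45.
Ben ∩ Ugo ∩ Keanu ∩ Sam ∩ Quinn: 16:30-17:00.
Ben ∩ Ugo ∩ Keanu ∩ Sam ∩ Quinn ∩ Clara: 16:30-17:00.
Ben ∩ Ugo ∩ Keanu ∩ Sam ∩ Quinn ∩ Clara ∩ Yara: ∅.
There is no time when everyone is free.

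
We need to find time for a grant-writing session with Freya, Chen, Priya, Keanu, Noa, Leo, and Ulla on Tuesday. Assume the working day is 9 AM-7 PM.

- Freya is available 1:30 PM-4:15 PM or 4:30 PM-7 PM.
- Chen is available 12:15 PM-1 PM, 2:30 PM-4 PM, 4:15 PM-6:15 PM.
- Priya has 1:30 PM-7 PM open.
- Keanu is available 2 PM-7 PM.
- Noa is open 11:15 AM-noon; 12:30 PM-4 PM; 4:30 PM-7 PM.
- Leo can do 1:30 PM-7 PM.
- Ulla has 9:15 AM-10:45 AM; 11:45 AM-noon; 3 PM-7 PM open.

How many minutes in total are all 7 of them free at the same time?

165

Freya ∩ Chen: 14:30-16:00, 16:30-18:15.
Freya ∩ Chen ∩ Priya: 14:30-16:00, 16:30-18:15.
Freya ∩ Chen ∩ Priya ∩ Keanu: 14:30-16:00, 16:30-18:15.
Freya ∩ Chen ∩ Priya ∩ Keanu ∩ Noa: 14:30-16:00, 16:30-18:15.
Freya ∩ Chen ∩ Priya ∩ Keanu ∩ Noa ∩ Leo: 14:30-16:00, 16:30-18:15.
Freya ∩ Chen ∩ Priya ∩ Keanu ∩ Noa ∩ Leo ∩ Ulla: 15:00-16:00, 16:30-18:15.
Summing the common windows: 60 + 105 = 165 minutes.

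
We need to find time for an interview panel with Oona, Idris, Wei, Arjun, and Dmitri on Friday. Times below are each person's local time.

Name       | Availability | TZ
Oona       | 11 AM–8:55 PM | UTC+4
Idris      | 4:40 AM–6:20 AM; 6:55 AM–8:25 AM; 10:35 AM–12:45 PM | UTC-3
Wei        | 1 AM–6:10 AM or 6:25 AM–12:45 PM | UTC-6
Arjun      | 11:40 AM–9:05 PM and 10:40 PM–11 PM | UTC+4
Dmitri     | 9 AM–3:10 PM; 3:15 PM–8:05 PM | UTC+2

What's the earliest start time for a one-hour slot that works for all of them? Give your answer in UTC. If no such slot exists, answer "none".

Oona in UTC: 07:00-16:55 (subtract 4h to convert from UTC+4).
Idris in UTC: 07:40-09:20, 09:55-11:25, 13:35-15:45 (add 3h to convert from UTC-3).
Wei in UTC: 07:00-12:10, 12:25-18:45 (add 6h to convert from UTC-6).
Arjun in UTC: 07:40-17:05, 18:40-19:00 (subtract 4h to convert from UTC+4).
Dmitri in UTC: 07:00-13:10, 13:15-18:05 (subtract 2h to convert from UTC+2).
Oona ∩ Idris: 07:40-09:20, 09:55-11:25, 13:35-15:45.
Oona ∩ Idris ∩ Wei: 07:40-09:20, 09:55-11:25, 13:35-15:45.
Oona ∩ Idris ∩ Wei ∩ Arjun: 07:40-09:20, 09:55-11:25, 13:35-15:45.
Oona ∩ Idris ∩ Wei ∩ Arjun ∩ Dmitri: 07:40-09:20, 09:55-11:25, 13:35-15:45.
Those are the intersection windows.
The first common window of at least 60 minutes is 07:40-09:20, so the earliest start is 07:40.

07:40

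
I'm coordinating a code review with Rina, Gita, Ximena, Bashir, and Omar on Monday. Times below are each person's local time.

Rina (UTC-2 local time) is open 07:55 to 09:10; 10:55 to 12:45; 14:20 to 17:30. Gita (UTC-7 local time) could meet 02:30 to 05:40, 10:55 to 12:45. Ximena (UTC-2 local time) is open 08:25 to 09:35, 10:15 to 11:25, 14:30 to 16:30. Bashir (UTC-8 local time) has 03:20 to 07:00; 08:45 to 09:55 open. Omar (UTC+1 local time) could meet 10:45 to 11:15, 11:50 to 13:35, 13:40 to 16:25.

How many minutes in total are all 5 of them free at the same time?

0

Rina in UTC: 09:55-11:10, 12:55-14:45, 16:20-19:30 (add 2h to convert from UTC-2).
Gita in UTC: 09:30-12:40, 17:55-19:45 (add 7h to convert from UTC-7).
Ximena in UTC: 10:25-11:35, 12:15-13:25, 16:30-18:30 (add 2h to convert from UTC-2).
Bashir in UTC: 11:20-15:00, 16:45-17:55 (add 8h to convert from UTC-8).
Omar in UTC: 09:45-10:15, 10:50-12:35, 12:40-15:25 (subtract 1h to convert from UTC+1).
Rina ∩ Gita: 09:55-11:10, 17:55-19:30.
Rina ∩ Gita ∩ Ximena: 10:25-11:10, 17:55-18:30.
Rina ∩ Gita ∩ Ximena ∩ Bashir: ∅.
Rina ∩ Gita ∩ Ximena ∩ Bashir ∩ Omar: ∅.
There is no time when everyone is free.
There is no common window, so the total is 0 minutes.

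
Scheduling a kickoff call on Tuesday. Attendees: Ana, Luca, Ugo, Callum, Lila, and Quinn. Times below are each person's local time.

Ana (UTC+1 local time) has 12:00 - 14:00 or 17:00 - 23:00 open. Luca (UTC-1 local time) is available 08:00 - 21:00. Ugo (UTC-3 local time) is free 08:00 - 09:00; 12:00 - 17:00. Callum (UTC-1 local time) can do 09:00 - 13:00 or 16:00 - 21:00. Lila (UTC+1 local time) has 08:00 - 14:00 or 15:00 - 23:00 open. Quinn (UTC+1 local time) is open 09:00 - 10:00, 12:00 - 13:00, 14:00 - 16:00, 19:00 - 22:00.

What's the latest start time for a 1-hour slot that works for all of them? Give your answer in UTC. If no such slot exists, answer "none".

Ana in UTC: 11:00-13:00, 16:00-22:00 (subtract 1h to convert from UTC+1).
Luca in UTC: 09:00-22:00 (add 1h to convert from UTC-1).
Ugo in UTC: 11:00-12:00, 15:00-20:00 (add 3h to convert from UTC-3).
Callum in UTC: 10:00-14:00, 17:00-22:00 (add 1h to convert from UTC-1).
Lila in UTC: 07:00-13:00, 14:00-22:00 (subtract 1h to convert from UTC+1).
Quinn in UTC: 08:00-09:00, 11:00-12:00, 13:00-15:00, 18:00-21:00 (subtract 1h to convert from UTC+1).
Ana ∩ Luca: 11:00-13:00, 16:00-22:00.
Ana ∩ Luca ∩ Ugo: 11:00-12:00, 16:00-20:00.
Ana ∩ Luca ∩ Ugo ∩ Callum: 11:00-12:00, 17:00-20:00.
Ana ∩ Luca ∩ Ugo ∩ Callum ∩ Lila: 11:00-12:00, 17:00-20:00.
Ana ∩ Luca ∩ Ugo ∩ Callum ∩ Lila ∩ Quinn: 11:00-12:00, 18:00-20:00.
The last common window of at least 60 minutes is 18:00-20:00; a 60-minute meeting can start as late as 19:00 and still end by 20:00.

19:00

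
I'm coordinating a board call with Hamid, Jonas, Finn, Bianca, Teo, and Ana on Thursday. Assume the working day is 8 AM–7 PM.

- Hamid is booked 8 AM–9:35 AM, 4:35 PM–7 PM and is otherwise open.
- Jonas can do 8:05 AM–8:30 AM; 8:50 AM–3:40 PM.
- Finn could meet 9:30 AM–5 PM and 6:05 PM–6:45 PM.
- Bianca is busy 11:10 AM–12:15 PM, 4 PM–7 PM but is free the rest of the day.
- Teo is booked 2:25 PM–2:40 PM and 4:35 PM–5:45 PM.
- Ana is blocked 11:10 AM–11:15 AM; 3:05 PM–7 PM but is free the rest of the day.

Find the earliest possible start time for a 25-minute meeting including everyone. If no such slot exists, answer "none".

09:35

Hamid free: 09:35-16:35 (invert busy blocks within the working day).
Jonas free: 08:05-08:30, 08:50-15:40.
Finn free: 09:30-17:00, 18:05-18:45.
Bianca free: 08:00-11:10, 12:15-16:00 (invert busy blocks within the working day).
Teo free: 08:00-14:25, 14:40-16:35, 17:45-19:00 (invert busy blocks within the working day).
Ana free: 08:00-11:10, 11:15-15:05 (invert busy blocks within the working day).
Hamid ∩ Jonas: 09:35-15:40.
Hamid ∩ Jonas ∩ Finn: 09:35-15:40.
Hamid ∩ Jonas ∩ Finn ∩ Bianca: 09:35-11:10, 12:15-15:40.
Hamid ∩ Jonas ∩ Finn ∩ Bianca ∩ Teo: 09:35-11:10, 12:15-14:25, 14:40-15:40.
Hamid ∩ Jonas ∩ Finn ∩ Bianca ∩ Teo ∩ Ana: 09:35-11:10, 12:15-14:25, 14:40-15:05.
The first common window of at least 25 minutes is 09:35-11:10, so the earliest start is 09:35.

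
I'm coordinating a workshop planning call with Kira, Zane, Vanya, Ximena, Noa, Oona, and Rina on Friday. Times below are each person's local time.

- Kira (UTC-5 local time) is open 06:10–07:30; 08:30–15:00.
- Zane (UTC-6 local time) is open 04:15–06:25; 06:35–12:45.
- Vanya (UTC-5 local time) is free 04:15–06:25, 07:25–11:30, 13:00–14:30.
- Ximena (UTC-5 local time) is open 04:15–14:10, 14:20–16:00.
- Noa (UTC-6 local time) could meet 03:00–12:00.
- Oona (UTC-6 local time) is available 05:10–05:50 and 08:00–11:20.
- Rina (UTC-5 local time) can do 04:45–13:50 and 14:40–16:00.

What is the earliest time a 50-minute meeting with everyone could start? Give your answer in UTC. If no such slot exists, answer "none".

14:00

Kira in UTC: 11:10-12:30, 13:30-20:00 (add 5h to convert from UTC-5).
Zane in UTC: 10:15-12:25, 12:35-18:45 (add 6h to convert from UTC-6).
Vanya in UTC: 09:15-11:25, 12:25-16:30, 18:00-19:30 (add 5h to convert from UTC-5).
Ximena in UTC: 09:15-19:10, 19:20-21:00 (add 5h to convert from UTC-5).
Noa in UTC: 09:00-18:00 (add 6h to convert from UTC-6).
Oona in UTC: 11:10-11:50, 14:00-17:20 (add 6h to convert from UTC-6).
Rina in UTC: 09:45-18:50, 19:40-21:00 (add 5h to convert from UTC-5).
Kira ∩ Zane: 11:10-12:25, 13:30-18:45.
Kira ∩ Zane ∩ Vanya: 11:10-11:25, 13:30-16:30, 18:00-18:45.
Kira ∩ Zane ∩ Vanya ∩ Ximena: 11:10-11:25, 13:30-16:30, 18:00-18:45.
Kira ∩ Zane ∩ Vanya ∩ Ximena ∩ Noa: 11:10-11:25, 13:30-16:30.
Kira ∩ Zane ∩ Vanya ∩ Ximena ∩ Noa ∩ Oona: 11:10-11:25, 14:00-16:30.
Kira ∩ Zane ∩ Vanya ∩ Ximena ∩ Noa ∩ Oona ∩ Rina: 11:10-11:25, 14:00-16:30.
Those are the intersection windows.
The first common window of at least 50 minutes is 14:00-16:30, so the earliest start is 14:00.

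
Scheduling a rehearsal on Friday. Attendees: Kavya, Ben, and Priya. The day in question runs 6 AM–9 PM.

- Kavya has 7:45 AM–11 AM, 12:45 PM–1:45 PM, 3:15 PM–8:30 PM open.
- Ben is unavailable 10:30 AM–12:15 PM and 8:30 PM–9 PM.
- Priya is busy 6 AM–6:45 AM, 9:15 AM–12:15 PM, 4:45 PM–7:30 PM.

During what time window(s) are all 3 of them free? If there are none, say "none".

Kavya free: 07:45-11:00, 12:45-13:45, 15:15-20:30.
Ben free: 06:00-10:30, 12:15-20:30 (invert busy blocks within the working day).
Priya free: 06:45-09:15, 12:15-16:45, 19:30-21:00 (invert busy blocks within the working day).
Kavya ∩ Ben: 07:45-10:30, 12:45-13:45, 15:15-20:30.
Kavya ∩ Ben ∩ Priya: 07:45-09:15, 12:45-13:45, 15:15-16:45, 19:30-20:30.
Those are the intersection windows.

07:45-09:15, 12:45-13:45, 15:15-16:45, 19:30-20:30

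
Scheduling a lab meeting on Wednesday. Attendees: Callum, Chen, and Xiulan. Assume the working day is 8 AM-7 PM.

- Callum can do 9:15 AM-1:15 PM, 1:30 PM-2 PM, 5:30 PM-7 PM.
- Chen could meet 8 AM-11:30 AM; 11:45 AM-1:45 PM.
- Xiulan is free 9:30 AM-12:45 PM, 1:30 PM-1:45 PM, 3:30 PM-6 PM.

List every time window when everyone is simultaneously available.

Callum ∩ Chen: 09:15-11:30, 11:45-13:15, 13:30-13:45.
Callum ∩ Chen ∩ Xiulan: 09:30-11:30, 11:45-12:45, 13:30-13:45.

09:30-11:30, 11:45-12:45, 13:30-13:45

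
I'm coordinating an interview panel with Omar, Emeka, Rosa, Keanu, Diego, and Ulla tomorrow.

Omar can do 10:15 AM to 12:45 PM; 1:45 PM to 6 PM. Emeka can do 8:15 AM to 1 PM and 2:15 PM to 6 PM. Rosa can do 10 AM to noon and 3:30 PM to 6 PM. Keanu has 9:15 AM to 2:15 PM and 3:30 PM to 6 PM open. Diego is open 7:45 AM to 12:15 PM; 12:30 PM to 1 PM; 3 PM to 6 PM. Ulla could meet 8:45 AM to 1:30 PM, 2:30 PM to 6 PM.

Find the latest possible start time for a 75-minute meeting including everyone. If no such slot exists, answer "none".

Omar ∩ Emeka: 10:15-12:45, 14:15-18:00.
Omar ∩ Emeka ∩ Rosa: 10:15-12:00, 15:30-18:00.
Omar ∩ Emeka ∩ Rosa ∩ Keanu: 10:15-12:00, 15:30-18:00.
Omar ∩ Emeka ∩ Rosa ∩ Keanu ∩ Diego: 10:15-12:00, 15:30-18:00.
Omar ∩ Emeka ∩ Rosa ∩ Keanu ∩ Diego ∩ Ulla: 10:15-12:00, 15:30-18:00.
Those are the intersection windows.
The last common window of at least 75 minutes is 15:30-18:00; a 75-minute meeting can start as late as 16:45 and still end by 18:00.

16:45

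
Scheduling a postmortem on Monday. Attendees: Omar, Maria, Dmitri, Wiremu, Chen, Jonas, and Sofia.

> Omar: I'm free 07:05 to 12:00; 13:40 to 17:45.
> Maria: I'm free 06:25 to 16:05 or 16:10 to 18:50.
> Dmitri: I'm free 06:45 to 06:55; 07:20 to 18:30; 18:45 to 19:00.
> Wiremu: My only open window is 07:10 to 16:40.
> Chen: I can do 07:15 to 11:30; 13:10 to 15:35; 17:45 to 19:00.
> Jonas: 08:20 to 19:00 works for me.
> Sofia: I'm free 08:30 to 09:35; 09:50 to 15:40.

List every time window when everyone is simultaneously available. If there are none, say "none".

08:30-09:35, 09:50-11:30, 13:40-15:35

Omar ∩ Maria: 07:05-12:00, 13:40-16:05, 16:10-17:45.
Omar ∩ Maria ∩ Dmitri: 07:20-12:00, 13:40-16:05, 16:10-17:45.
Omar ∩ Maria ∩ Dmitri ∩ Wiremu: 07:20-12:00, 13:40-16:05, 16:10-16:40.
Omar ∩ Maria ∩ Dmitri ∩ Wiremu ∩ Chen: 07:20-11:30, 13:40-15:35.
Omar ∩ Maria ∩ Dmitri ∩ Wiremu ∩ Chen ∩ Jonas: 08:20-11:30, 13:40-15:35.
Omar ∩ Maria ∩ Dmitri ∩ Wiremu ∩ Chen ∩ Jonas ∩ Sofia: 08:30-09:35, 09:50-11:30, 13:40-15:35.
Those are the intersection windows.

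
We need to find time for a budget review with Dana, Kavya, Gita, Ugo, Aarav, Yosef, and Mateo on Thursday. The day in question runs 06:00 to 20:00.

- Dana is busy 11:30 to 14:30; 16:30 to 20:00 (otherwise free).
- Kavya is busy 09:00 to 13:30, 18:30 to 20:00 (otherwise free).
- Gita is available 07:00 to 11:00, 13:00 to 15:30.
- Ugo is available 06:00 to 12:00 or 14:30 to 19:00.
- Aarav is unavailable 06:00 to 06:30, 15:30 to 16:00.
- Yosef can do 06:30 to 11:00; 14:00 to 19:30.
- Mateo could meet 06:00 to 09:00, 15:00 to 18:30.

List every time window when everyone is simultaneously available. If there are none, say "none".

Dana free: 06:00-11:30, 14:30-16:30 (invert busy blocks within the working day).
Kavya free: 06:00-09:00, 13:30-18:30 (invert busy blocks within the working day).
Gita free: 07:00-11:00, 13:00-15:30.
Ugo free: 06:00-12:00, 14:30-19:00.
Aarav free: 06:30-15:30, 16:00-20:00 (invert busy blocks within the working day).
Yosef free: 06:30-11:00, 14:00-19:30.
Mateo free: 06:00-09:00, 15:00-18:30.
Dana ∩ Kavya: 06:00-09:00, 14:30-16:30.
Dana ∩ Kavya ∩ Gita: 07:00-09:00, 14:30-15:30.
Dana ∩ Kavya ∩ Gita ∩ Ugo: 07:00-09:00, 14:30-15:30.
Dana ∩ Kavya ∩ Gita ∩ Ugo ∩ Aarav: 07:00-09:00, 14:30-15:30.
Dana ∩ Kavya ∩ Gita ∩ Ugo ∩ Aarav ∩ Yosef: 07:00-09:00, 14:30-15:30.
Dana ∩ Kavya ∩ Gita ∩ Ugo ∩ Aarav ∩ Yosef ∩ Mateo: 07:00-09:00, 15:00-15:30.
So the common availability across everyone is 07:00-09:00, 15:00-15:30.

07:00-09:00, 15:00-15:30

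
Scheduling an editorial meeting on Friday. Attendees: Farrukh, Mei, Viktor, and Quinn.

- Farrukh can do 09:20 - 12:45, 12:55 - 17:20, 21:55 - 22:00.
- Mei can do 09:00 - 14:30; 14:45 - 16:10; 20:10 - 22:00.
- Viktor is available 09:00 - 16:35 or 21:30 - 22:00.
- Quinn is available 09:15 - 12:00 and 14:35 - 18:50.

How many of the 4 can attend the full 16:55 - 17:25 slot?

1

Quinn can make the full 16:55-17:25 slot — that's 1.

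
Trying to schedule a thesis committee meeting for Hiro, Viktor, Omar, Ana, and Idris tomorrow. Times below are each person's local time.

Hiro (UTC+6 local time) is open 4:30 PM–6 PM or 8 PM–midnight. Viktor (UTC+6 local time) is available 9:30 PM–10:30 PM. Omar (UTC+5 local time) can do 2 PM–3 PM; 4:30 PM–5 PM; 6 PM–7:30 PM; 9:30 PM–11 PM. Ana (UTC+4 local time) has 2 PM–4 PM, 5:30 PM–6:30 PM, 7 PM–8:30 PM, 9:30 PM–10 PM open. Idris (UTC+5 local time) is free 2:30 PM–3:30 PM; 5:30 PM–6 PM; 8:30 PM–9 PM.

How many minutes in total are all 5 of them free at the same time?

Hiro in UTC: 10:30-12:00, 14:00-18:00 (subtract 6h to convert from UTC+6).
Viktor in UTC: 15:30-16:30 (subtract 6h to convert from UTC+6).
Omar in UTC: 09:00-10:00, 11:30-12:00, 13:00-14:30, 16:30-18:00 (subtract 5h to convert from UTC+5).
Ana in UTC: 10:00-12:00, 13:30-14:30, 15:00-16:30, 17:30-18:00 (subtract 4h to convert from UTC+4).
Idris in UTC: 09:30-10:30, 12:30-13:00, 15:30-16:00 (subtract 5h to convert from UTC+5).
Hiro ∩ Viktor: 15:30-16:30.
Hiro ∩ Viktor ∩ Omar: ∅.
Hiro ∩ Viktor ∩ Omar ∩ Ana: ∅.
Hiro ∩ Viktor ∩ Omar ∩ Ana ∩ Idris: ∅.
There is no time when everyone is free.
There is no common window, so the total is 0 minutes.

0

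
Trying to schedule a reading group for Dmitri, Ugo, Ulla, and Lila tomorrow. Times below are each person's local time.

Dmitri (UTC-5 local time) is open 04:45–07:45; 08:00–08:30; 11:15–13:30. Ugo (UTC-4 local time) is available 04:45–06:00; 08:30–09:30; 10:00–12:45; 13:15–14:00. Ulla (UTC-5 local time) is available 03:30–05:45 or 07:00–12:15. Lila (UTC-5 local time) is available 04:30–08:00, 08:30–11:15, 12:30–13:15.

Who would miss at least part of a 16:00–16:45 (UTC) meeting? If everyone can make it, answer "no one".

Dmitri, Lila

Dmitri in UTC: 09:45-12:45, 13:00-13:30, 16:15-18:30 (add 5h to convert from UTC-5).
Ugo in UTC: 08:45-10:00, 12:30-13:30, 14:00-16:45, 17:15-18:00 (add 4h to convert from UTC-4).
Ulla in UTC: 08:30-10:45, 12:00-17:15 (add 5h to convert from UTC-5).
Lila in UTC: 09:30-13:00, 13:30-16:15, 17:30-18:15 (add 5h to convert from UTC-5).
Dmitri: not fully free for 16:00-16:45. Ugo: free for 16:00-16:45. Ulla: free for 16:00-16:45. Lila: not fully free for 16:00-16:45.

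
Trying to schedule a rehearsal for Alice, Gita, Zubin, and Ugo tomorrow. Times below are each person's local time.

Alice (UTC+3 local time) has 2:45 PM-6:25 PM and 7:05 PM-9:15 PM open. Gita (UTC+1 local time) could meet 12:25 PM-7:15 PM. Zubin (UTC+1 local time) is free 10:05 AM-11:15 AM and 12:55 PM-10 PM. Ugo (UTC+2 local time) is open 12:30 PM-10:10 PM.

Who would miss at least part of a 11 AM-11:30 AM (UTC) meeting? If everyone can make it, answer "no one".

Alice in UTC: 11:45-15:25, 16:05-18:15 (subtract 3h to convert from UTC+3).
Gita in UTC: 11:25-18:15 (subtract 1h to convert from UTC+1).
Zubin in UTC: 09:05-10:15, 11:55-21:00 (subtract 1h to convert from UTC+1).
Ugo in UTC: 10:30-20:10 (subtract 2h to convert from UTC+2).
Alice: not fully free for 11:00-11:30. Gita: not fully free for 11:00-11:30. Zubin: not fully free for 11:00-11:30. Ugo: free for 11:00-11:30.

Alice, Gita, Zubin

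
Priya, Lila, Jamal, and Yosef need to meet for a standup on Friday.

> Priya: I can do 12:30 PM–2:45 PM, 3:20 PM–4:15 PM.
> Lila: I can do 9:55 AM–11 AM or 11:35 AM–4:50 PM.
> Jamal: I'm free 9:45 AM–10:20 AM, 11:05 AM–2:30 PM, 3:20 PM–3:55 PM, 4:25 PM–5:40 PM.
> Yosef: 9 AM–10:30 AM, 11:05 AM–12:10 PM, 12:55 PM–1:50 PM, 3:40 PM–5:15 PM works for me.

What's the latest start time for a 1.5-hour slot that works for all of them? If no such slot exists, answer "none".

none

Priya ∩ Lila: 12:30-14:45, 15:20-16:15.
Priya ∩ Lila ∩ Jamal: 12:30-14:30, 15:20-15:55.
Priya ∩ Lila ∩ Jamal ∩ Yosef: 12:55-13:50, 15:40-15:55.
No common window is at least 90 minutes long.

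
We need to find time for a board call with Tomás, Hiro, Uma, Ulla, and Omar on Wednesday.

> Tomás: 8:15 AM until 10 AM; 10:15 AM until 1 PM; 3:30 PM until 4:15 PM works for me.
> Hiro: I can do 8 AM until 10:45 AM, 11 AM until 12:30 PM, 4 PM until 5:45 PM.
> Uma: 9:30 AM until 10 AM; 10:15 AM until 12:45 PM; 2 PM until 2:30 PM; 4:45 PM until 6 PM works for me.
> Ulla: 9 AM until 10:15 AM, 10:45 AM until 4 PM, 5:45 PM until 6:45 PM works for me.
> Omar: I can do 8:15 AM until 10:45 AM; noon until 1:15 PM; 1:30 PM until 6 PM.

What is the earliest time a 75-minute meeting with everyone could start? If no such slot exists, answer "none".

Tomás ∩ Hiro: 08:15-10:00, 10:15-10:45, 11:00-12:30, 16:00-16:15.
Tomás ∩ Hiro ∩ Uma: 09:30-10:00, 10:15-10:45, 11:00-12:30.
Tomás ∩ Hiro ∩ Uma ∩ Ulla: 09:30-10:00, 11:00-12:30.
Tomás ∩ Hiro ∩ Uma ∩ Ulla ∩ Omar: 09:30-10:00, 12:00-12:30.
No common window is at least 75 minutes long.

none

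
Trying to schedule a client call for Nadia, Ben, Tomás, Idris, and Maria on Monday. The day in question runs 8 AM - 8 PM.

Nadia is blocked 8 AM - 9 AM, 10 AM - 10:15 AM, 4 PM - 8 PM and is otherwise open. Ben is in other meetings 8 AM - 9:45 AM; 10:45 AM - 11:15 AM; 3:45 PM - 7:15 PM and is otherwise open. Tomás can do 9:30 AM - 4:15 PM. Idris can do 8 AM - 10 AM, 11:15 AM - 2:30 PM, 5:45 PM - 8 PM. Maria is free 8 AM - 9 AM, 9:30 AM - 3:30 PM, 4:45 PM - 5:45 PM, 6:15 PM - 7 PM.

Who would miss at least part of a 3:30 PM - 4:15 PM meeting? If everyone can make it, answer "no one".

Ben, Idris, Maria, Nadia

Nadia free: 09:00-10:00, 10:15-16:00 (invert busy blocks within the working day).
Ben free: 09:45-10:45, 11:15-15:45, 19:15-20:00 (invert busy blocks within the working day).
Tomás free: 09:30-16:15.
Idris free: 08:00-10:00, 11:15-14:30, 17:45-20:00.
Maria free: 08:00-09:00, 09:30-15:30, 16:45-17:45, 18:15-19:00.
Nadia: not fully free for 15:30-16:15. Ben: not fully free for 15:30-16:15. Tomás: free for 15:30-16:15. Idris: not fully free for 15:30-16:15. Maria: not fully free for 15:30-16:15.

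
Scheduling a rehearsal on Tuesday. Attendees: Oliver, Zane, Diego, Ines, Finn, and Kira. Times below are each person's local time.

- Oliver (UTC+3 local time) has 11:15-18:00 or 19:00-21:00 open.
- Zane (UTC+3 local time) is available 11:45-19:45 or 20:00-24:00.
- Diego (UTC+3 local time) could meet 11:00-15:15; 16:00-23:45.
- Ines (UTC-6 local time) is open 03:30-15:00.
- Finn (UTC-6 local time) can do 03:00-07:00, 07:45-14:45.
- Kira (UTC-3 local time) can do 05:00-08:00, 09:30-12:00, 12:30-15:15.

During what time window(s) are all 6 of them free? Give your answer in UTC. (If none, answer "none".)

Oliver in UTC: 08:15-15:00, 16:00-18:00 (subtract 3h to convert from UTC+3).
Zane in UTC: 08:45-16:45, 17:00-21:00 (subtract 3h to convert from UTC+3).
Diego in UTC: 08:00-12:15, 13:00-20:45 (subtract 3h to convert from UTC+3).
Ines in UTC: 09:30-21:00 (add 6h to convert from UTC-6).
Finn in UTC: 09:00-13:00, 13:45-20:45 (add 6h to convert from UTC-6).
Kira in UTC: 08:00-11:00, 12:30-15:00, 15:30-18:15 (add 3h to convert from UTC-3).
Oliver ∩ Zane: 08:45-15:00, 16:00-16:45, 17:00-18:00.
Oliver ∩ Zane ∩ Diego: 08:45-12:15, 13:00-15:00, 16:00-16:45, 17:00-18:00.
Oliver ∩ Zane ∩ Diego ∩ Ines: 09:30-12:15, 13:00-15:00, 16:00-16:45, 17:00-18:00.
Oliver ∩ Zane ∩ Diego ∩ Ines ∩ Finn: 09:30-12:15, 13:45-15:00, 16:00-16:45, 17:00-18:00.
Oliver ∩ Zane ∩ Diego ∩ Ines ∩ Finn ∩ Kira: 09:30-11:00, 13:45-15:00, 16:00-16:45, 17:00-18:00.

09:30-11:00, 13:45-15:00, 16:00-16:45, 17:00-18:00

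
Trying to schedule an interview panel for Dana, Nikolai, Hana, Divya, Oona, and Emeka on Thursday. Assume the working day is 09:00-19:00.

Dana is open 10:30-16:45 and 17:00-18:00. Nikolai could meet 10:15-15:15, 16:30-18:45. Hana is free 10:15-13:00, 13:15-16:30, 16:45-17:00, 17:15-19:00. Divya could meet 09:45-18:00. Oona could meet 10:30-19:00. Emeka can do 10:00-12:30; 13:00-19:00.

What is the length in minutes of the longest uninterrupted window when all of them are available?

120

Dana ∩ Nikolai: 10:30-15:15, 16:30-16:45, 17:00-18:00.
Dana ∩ Nikolai ∩ Hana: 10:30-13:00, 13:15-15:15, 17:15-18:00.
Dana ∩ Nikolai ∩ Hana ∩ Divya: 10:30-13:00, 13:15-15:15, 17:15-18:00.
Dana ∩ Nikolai ∩ Hana ∩ Divya ∩ Oona: 10:30-13:00, 13:15-15:15, 17:15-18:00.
Dana ∩ Nikolai ∩ Hana ∩ Divya ∩ Oona ∩ Emeka: 10:30-12:30, 13:15-15:15, 17:15-18:00.
The longest is 10:30-12:30 at 120 minutes.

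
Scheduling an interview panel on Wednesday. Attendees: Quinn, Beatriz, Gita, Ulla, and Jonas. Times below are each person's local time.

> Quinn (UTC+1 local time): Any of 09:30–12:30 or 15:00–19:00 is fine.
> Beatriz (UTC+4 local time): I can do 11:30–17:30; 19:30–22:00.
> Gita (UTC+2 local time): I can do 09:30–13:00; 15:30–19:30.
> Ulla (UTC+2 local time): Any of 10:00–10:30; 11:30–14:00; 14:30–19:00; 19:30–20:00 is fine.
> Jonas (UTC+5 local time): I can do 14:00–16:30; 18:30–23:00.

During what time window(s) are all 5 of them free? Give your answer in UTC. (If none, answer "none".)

Quinn in UTC: 08:30-11:30, 14:00-18:00 (subtract 1h to convert from UTC+1).
Beatriz in UTC: 07:30-13:30, 15:30-18:00 (subtract 4h to convert from UTC+4).
Gita in UTC: 07:30-11:00, 13:30-17:30 (subtract 2h to convert from UTC+2).
Ulla in UTC: 08:00-08:30, 09:30-12:00, 12:30-17:00, 17:30-18:00 (subtract 2h to convert from UTC+2).
Jonas in UTC: 09:00-11:30, 13:30-18:00 (subtract 5h to convert from UTC+5).
Quinn ∩ Beatriz: 08:30-11:30, 15:30-18:00.
Quinn ∩ Beatriz ∩ Gita: 08:30-11:00, 15:30-17:30.
Quinn ∩ Beatriz ∩ Gita ∩ Ulla: 09:30-11:00, 15:30-17:00.
Quinn ∩ Beatriz ∩ Gita ∩ Ulla ∩ Jonas: 09:30-11:00, 15:30-17:00.
Those are the intersection windows.

09:30-11:00, 15:30-17:00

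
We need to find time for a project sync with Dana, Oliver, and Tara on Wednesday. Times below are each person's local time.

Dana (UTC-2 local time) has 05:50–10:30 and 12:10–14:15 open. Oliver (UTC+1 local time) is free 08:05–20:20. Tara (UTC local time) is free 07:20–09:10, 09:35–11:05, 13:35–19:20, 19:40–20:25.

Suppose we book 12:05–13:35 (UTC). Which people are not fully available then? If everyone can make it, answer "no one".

Dana in UTC: 07:50-12:30, 14:10-16:15 (add 2h to convert from UTC-2).
Oliver in UTC: 07:05-19:20 (subtract 1h to convert from UTC+1).
Tara in UTC: 07:20-09:10, 09:35-11:05, 13:35-19:20, 19:40-20:25.
Dana: not fully free for 12:05-13:35. Oliver: free for 12:05-13:35. Tara: not fully free for 12:05-13:35.

Dana, Tara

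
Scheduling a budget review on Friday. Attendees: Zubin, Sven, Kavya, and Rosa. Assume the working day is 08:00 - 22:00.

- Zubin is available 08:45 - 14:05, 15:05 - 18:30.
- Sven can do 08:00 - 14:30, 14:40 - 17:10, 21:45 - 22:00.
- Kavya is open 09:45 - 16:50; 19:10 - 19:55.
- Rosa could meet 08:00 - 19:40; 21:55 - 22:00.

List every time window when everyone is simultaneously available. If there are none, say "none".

09:45-14:05, 15:05-16:50

Zubin ∩ Sven: 08:45-14:05, 15:05-17:10.
Zubin ∩ Sven ∩ Kavya: 09:45-14:05, 15:05-16:50.
Zubin ∩ Sven ∩ Kavya ∩ Rosa: 09:45-14:05, 15:05-16:50.
So the common availability across everyone is 09:45-14:05, 15:05-16:50.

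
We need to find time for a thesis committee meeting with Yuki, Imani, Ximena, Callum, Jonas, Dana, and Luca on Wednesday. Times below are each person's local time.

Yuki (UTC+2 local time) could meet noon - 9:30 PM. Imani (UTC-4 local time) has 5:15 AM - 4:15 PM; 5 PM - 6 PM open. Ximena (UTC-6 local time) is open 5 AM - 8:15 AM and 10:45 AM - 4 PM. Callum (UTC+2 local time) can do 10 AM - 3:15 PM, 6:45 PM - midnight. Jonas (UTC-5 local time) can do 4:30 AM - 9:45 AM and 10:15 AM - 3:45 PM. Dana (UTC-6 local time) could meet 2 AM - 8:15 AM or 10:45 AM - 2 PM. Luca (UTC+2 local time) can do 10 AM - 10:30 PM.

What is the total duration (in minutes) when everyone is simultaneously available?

Yuki in UTC: 10:00-19:30 (subtract 2h to convert from UTC+2).
Imani in UTC: 09:15-20:15, 21:00-22:00 (add 4h to convert from UTC-4).
Ximena in UTC: 11:00-14:15, 16:45-22:00 (add 6h to convert from UTC-6).
Callum in UTC: 08:00-13:15, 16:45-22:00 (subtract 2h to convert from UTC+2).
Jonas in UTC: 09:30-14:45, 15:15-20:45 (add 5h to convert from UTC-5).
Dana in UTC: 08:00-14:15, 16:45-20:00 (add 6h to convert from UTC-6).
Luca in UTC: 08:00-20:30 (subtract 2h to convert from UTC+2).
Yuki ∩ Imani: 10:00-19:30.
Yuki ∩ Imani ∩ Ximena: 11:00-14:15, 16:45-19:30.
Yuki ∩ Imani ∩ Ximena ∩ Callum: 11:00-13:15, 16:45-19:30.
Yuki ∩ Imani ∩ Ximena ∩ Callum ∩ Jonas: 11:00-13:15, 16:45-19:30.
Yuki ∩ Imani ∩ Ximena ∩ Callum ∩ Jonas ∩ Dana: 11:00-13:15, 16:45-19:30.
Yuki ∩ Imani ∩ Ximena ∩ Callum ∩ Jonas ∩ Dana ∩ Luca: 11:00-13:15, 16:45-19:30.
Summing the common windows: 135 + 165 = 300 minutes.

300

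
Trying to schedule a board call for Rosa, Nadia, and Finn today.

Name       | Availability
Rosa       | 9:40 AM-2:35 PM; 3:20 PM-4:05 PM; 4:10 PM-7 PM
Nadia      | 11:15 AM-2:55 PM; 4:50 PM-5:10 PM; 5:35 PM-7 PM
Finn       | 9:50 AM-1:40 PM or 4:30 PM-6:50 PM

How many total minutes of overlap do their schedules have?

240

Rosa ∩ Nadia: 11:15-14:35, 16:50-17:10, 17:35-19:00.
Rosa ∩ Nadia ∩ Finn: 11:15-13:40, 16:50-17:10, 17:35-18:50.
So the common availability across everyone is 11:15-13:40, 16:50-17:10, 17:35-18:50.
Summing the common windows: 145 + 20 + 75 = 240 minutes.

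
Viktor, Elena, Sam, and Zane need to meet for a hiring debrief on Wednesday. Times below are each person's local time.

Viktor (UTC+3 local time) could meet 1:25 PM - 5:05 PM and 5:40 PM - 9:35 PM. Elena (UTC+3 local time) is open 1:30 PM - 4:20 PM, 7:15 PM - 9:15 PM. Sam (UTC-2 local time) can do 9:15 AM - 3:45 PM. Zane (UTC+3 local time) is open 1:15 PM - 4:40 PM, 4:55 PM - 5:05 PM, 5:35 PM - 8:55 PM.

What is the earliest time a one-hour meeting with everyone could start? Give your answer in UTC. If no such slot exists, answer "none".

Viktor in UTC: 10:25-14:05, 14:40-18:35 (subtract 3h to convert from UTC+3).
Elena in UTC: 10:30-13:20, 16:15-18:15 (subtract 3h to convert from UTC+3).
Sam in UTC: 11:15-17:45 (add 2h to convert from UTC-2).
Zane in UTC: 10:15-13:40, 13:55-14:05, 14:35-17:55 (subtract 3h to convert from UTC+3).
Viktor ∩ Elena: 10:30-13:20, 16:15-18:15.
Viktor ∩ Elena ∩ Sam: 11:15-13:20, 16:15-17:45.
Viktor ∩ Elena ∩ Sam ∩ Zane: 11:15-13:20, 16:15-17:45.
Those are the intersection windows.
The first common window of at least 60 minutes is 11:15-13:20, so the earliest start is 11:15.

11:15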